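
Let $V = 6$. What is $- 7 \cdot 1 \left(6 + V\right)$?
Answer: $-84$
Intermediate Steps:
$- 7 \cdot 1 \left(6 + V\right) = - 7 \cdot 1 \left(6 + 6\right) = - 7 \cdot 1 \cdot 12 = \left(-7\right) 12 = -84$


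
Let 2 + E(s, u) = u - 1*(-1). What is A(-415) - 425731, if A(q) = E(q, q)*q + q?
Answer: -253506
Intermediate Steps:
E(s, u) = -1 + u (E(s, u) = -2 + (u - 1*(-1)) = -2 + (u + 1) = -2 + (1 + u) = -1 + u)
A(q) = q + q*(-1 + q) (A(q) = (-1 + q)*q + q = q*(-1 + q) + q = q + q*(-1 + q))
A(-415) - 425731 = (-415)**2 - 425731 = 172225 - 425731 = -253506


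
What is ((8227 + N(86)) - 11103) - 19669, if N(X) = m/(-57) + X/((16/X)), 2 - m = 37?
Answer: -5034727/228 ≈ -22082.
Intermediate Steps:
m = -35 (m = 2 - 1*37 = 2 - 37 = -35)
N(X) = 35/57 + X**2/16 (N(X) = -35/(-57) + X/((16/X)) = -35*(-1/57) + X*(X/16) = 35/57 + X**2/16)
((8227 + N(86)) - 11103) - 19669 = ((8227 + (35/57 + (1/16)*86**2)) - 11103) - 19669 = ((8227 + (35/57 + (1/16)*7396)) - 11103) - 19669 = ((8227 + (35/57 + 1849/4)) - 11103) - 19669 = ((8227 + 105533/228) - 11103) - 19669 = (1981289/228 - 11103) - 19669 = -550195/228 - 19669 = -5034727/228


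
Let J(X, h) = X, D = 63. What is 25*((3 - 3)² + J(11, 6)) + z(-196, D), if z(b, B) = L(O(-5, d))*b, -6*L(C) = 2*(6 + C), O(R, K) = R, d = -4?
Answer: 1021/3 ≈ 340.33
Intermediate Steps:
L(C) = -2 - C/3 (L(C) = -(6 + C)/3 = -(12 + 2*C)/6 = -2 - C/3)
z(b, B) = -b/3 (z(b, B) = (-2 - ⅓*(-5))*b = (-2 + 5/3)*b = -b/3)
25*((3 - 3)² + J(11, 6)) + z(-196, D) = 25*((3 - 3)² + 11) - ⅓*(-196) = 25*(0² + 11) + 196/3 = 25*(0 + 11) + 196/3 = 25*11 + 196/3 = 275 + 196/3 = 1021/3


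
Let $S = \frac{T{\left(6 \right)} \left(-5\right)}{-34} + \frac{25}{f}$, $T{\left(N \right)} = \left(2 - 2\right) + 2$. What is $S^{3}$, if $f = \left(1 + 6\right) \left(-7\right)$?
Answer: $- \frac{5832000}{578009537} \approx -0.01009$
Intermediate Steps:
$T{\left(N \right)} = 2$ ($T{\left(N \right)} = 0 + 2 = 2$)
$f = -49$ ($f = 7 \left(-7\right) = -49$)
$S = - \frac{180}{833}$ ($S = \frac{2 \left(-5\right)}{-34} + \frac{25}{-49} = \left(-10\right) \left(- \frac{1}{34}\right) + 25 \left(- \frac{1}{49}\right) = \frac{5}{17} - \frac{25}{49} = - \frac{180}{833} \approx -0.21609$)
$S^{3} = \left(- \frac{180}{833}\right)^{3} = - \frac{5832000}{578009537}$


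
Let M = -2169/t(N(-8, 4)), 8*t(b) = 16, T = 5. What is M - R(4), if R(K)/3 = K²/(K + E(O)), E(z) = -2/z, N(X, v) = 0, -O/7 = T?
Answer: -155679/142 ≈ -1096.3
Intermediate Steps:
O = -35 (O = -7*5 = -35)
t(b) = 2 (t(b) = (⅛)*16 = 2)
R(K) = 3*K²/(2/35 + K) (R(K) = 3*(K²/(K - 2/(-35))) = 3*(K²/(K - 2*(-1/35))) = 3*(K²/(K + 2/35)) = 3*(K²/(2/35 + K)) = 3*K²/(2/35 + K))
M = -2169/2 ≈ -1084.5
M - R(4) = -2169/2 - 105*4²/(2 + 35*4) = -2169/2 - 105*16/(2 + 140) = -2169/2 - 105*16/142 = -2169/2 - 1*840/71 = -2169/2 - 840/71 = -155679/142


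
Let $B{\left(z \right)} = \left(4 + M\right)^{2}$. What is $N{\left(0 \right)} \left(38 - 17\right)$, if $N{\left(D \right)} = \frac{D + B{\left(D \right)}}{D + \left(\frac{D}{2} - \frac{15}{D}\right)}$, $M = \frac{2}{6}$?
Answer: $0$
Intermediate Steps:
$M = \frac{1}{3}$ ($M = 2 \cdot \frac{1}{6} = \frac{1}{3} \approx 0.33333$)
$B{\left(z \right)} = \frac{169}{9}$ ($B{\left(z \right)} = \left(4 + \frac{1}{3}\right)^{2} = \left(\frac{13}{3}\right)^{2} = \frac{169}{9}$)
$N{\left(D \right)} = \frac{\frac{169}{9} + D}{- \frac{15}{D} + \frac{3 D}{2}}$ ($N{\left(D \right)} = \frac{D + \frac{169}{9}}{D + \left(\frac{D}{2} - \frac{15}{D}\right)} = \frac{\frac{169}{9} + D}{D + \left(D \frac{1}{2} - \frac{15}{D}\right)} = \frac{\frac{169}{9} + D}{D + \left(\frac{D}{2} - \frac{15}{D}\right)} = \frac{\frac{169}{9} + D}{- \frac{15}{D} + \frac{3 D}{2}}$)
$N{\left(0 \right)} \left(38 - 17\right) = \frac{2}{27} \cdot 0 \frac{1}{-10 + 0^{2}} \left(169 + 9 \cdot 0\right) \left(38 - 17\right) = \frac{2}{27} \cdot 0 \frac{1}{-10 + 0} \left(169 + 0\right) \left(38 - 17\right) = \frac{2}{27} \cdot 0 \frac{1}{-10} \cdot 169 \cdot 21 = \frac{2}{27} \cdot 0 \left(- \frac{1}{10}\right) 169 \cdot 21 = 0 \cdot 21 = 0$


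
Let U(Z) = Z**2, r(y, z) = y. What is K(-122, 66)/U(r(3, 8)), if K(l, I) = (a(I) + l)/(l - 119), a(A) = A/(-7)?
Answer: 920/15183 ≈ 0.060594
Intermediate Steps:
a(A) = -A/7 (a(A) = A*(-1/7) = -A/7)
K(l, I) = (l - I/7)/(-119 + l) (K(l, I) = (-I/7 + l)/(l - 119) = (l - I/7)/(-119 + l))
K(-122, 66)/U(r(3, 8)) = ((-122 - 1/7*66)/(-119 - 122))/(3**2) = ((-122 - 66/7)/(-241))/9 = -1/241*(-920/7)*(1/9) = (920/1687)*(1/9) = 920/15183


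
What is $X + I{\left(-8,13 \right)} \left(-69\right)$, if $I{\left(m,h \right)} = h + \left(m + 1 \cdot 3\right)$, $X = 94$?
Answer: $-458$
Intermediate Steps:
$I{\left(m,h \right)} = 3 + h + m$ ($I{\left(m,h \right)} = h + \left(m + 3\right) = h + \left(3 + m\right) = 3 + h + m$)
$X + I{\left(-8,13 \right)} \left(-69\right) = 94 + \left(3 + 13 - 8\right) \left(-69\right) = 94 + 8 \left(-69\right) = 94 - 552 = -458$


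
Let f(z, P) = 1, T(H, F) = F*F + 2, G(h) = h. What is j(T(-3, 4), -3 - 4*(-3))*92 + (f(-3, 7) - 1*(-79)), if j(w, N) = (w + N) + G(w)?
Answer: 4220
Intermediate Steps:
T(H, F) = 2 + F² (T(H, F) = F² + 2 = 2 + F²)
j(w, N) = N + 2*w (j(w, N) = (w + N) + w = (N + w) + w = N + 2*w)
j(T(-3, 4), -3 - 4*(-3))*92 + (f(-3, 7) - 1*(-79)) = ((-3 - 4*(-3)) + 2*(2 + 4²))*92 + (1 - 1*(-79)) = ((-3 + 12) + 2*(2 + 16))*92 + (1 + 79) = (9 + 2*18)*92 + 80 = (9 + 36)*92 + 80 = 45*92 + 80 = 4140 + 80 = 4220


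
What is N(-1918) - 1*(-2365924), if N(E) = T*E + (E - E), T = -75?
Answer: 2509774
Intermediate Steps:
N(E) = -75*E (N(E) = -75*E + (E - E) = -75*E + 0 = -75*E)
N(-1918) - 1*(-2365924) = -75*(-1918) - 1*(-2365924) = 143850 + 2365924 = 2509774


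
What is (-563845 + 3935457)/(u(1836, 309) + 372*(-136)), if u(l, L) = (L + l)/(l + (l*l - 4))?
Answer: -11371530197536/170633052831 ≈ -66.643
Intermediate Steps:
u(l, L) = (L + l)/(-4 + l + l**2) (u(l, L) = (L + l)/(l + (l**2 - 4)) = (L + l)/(l + (-4 + l**2)) = (L + l)/(-4 + l + l**2))
(-563845 + 3935457)/(u(1836, 309) + 372*(-136)) = (-563845 + 3935457)/((309 + 1836)/(-4 + 1836 + 1836**2) + 372*(-136)) = 3371612/(2145/(-4 + 1836 + 3370896) - 50592) = 3371612/(2145/3372728 - 50592) = 3371612/(-170633052831/3372728) = 3371612*(-3372728/170633052831) = -11371530197536/170633052831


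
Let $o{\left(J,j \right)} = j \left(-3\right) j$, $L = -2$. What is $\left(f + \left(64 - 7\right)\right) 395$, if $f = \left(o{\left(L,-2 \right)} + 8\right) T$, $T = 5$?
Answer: $14615$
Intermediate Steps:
$o{\left(J,j \right)} = - 3 j^{2}$ ($o{\left(J,j \right)} = - 3 j j = - 3 j^{2}$)
$f = -20$ ($f = \left(- 3 \left(-2\right)^{2} + 8\right) 5 = \left(\left(-3\right) 4 + 8\right) 5 = \left(-12 + 8\right) 5 = \left(-4\right) 5 = -20$)
$\left(f + \left(64 - 7\right)\right) 395 = \left(-20 + \left(64 - 7\right)\right) 395 = \left(-20 + 57\right) 395 = 37 \cdot 395 = 14615$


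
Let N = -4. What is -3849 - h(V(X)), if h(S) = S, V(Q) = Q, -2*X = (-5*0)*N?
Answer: -3849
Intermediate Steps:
X = 0 (X = -(-5*0)*(-4)/2 = -0*(-4) = -½*0 = 0)
-3849 - h(V(X)) = -3849 - 1*0 = -3849 + 0 = -3849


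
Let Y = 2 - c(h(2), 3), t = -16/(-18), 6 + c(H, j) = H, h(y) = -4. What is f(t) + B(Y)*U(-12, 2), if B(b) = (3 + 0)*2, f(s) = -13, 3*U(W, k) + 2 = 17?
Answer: 17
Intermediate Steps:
c(H, j) = -6 + H
t = 8/9 (t = -16*(-1/18) = 8/9 ≈ 0.88889)
U(W, k) = 5 (U(W, k) = -2/3 + (1/3)*17 = -2/3 + 17/3 = 5)
Y = 12 (Y = 2 - (-6 - 4) = 2 - 1*(-10) = 2 + 10 = 12)
B(b) = 6 (B(b) = 3*2 = 6)
f(t) + B(Y)*U(-12, 2) = -13 + 6*5 = -13 + 30 = 17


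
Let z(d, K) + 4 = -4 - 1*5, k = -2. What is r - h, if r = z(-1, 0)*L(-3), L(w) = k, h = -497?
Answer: 523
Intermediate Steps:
L(w) = -2
z(d, K) = -13 (z(d, K) = -4 + (-4 - 1*5) = -4 + (-4 - 5) = -4 - 9 = -13)
r = 26 (r = -13*(-2) = 26)
r - h = 26 - 1*(-497) = 26 + 497 = 523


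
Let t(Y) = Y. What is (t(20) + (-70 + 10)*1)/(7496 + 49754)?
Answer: -4/5725 ≈ -0.00069869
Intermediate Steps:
(t(20) + (-70 + 10)*1)/(7496 + 49754) = (20 + (-70 + 10)*1)/(7496 + 49754) = (20 - 60*1)/57250 = (20 - 60)*(1/57250) = -40*1/57250 = -4/5725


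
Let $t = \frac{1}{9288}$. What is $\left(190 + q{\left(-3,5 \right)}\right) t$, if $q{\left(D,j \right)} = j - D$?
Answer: $\frac{11}{516} \approx 0.021318$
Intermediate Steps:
$t = \frac{1}{9288} \approx 0.00010767$
$\left(190 + q{\left(-3,5 \right)}\right) t = \left(190 + \left(5 - -3\right)\right) \frac{1}{9288} = \left(190 + \left(5 + 3\right)\right) \frac{1}{9288} = \left(190 + 8\right) \frac{1}{9288} = 198 \cdot \frac{1}{9288} = \frac{11}{516}$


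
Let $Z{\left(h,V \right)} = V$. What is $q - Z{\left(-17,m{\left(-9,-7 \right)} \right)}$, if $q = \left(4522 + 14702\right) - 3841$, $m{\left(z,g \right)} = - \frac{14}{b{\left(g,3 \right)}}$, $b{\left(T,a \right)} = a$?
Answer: $\frac{46163}{3} \approx 15388.0$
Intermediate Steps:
$m{\left(z,g \right)} = - \frac{14}{3}$
$q = 15383$ ($q = 19224 - 3841 = 15383$)
$q - Z{\left(-17,m{\left(-9,-7 \right)} \right)} = 15383 - - \frac{14}{3} = 15383 + \frac{14}{3} = \frac{46163}{3}$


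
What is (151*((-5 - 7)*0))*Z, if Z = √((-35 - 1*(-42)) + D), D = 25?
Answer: 0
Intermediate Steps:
Z = 4*√2 (Z = √((-35 - 1*(-42)) + 25) = √((-35 + 42) + 25) = √(7 + 25) = √32 = 4*√2 ≈ 5.6569)
(151*((-5 - 7)*0))*Z = (151*((-5 - 7)*0))*(4*√2) = (151*(-12*0))*(4*√2) = (151*0)*(4*√2) = 0*(4*√2) = 0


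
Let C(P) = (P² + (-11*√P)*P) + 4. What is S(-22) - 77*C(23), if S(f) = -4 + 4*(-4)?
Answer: -41061 + 19481*√23 ≈ 52367.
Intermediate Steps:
S(f) = -20 (S(f) = -4 - 16 = -20)
C(P) = 4 + P² - 11*P^(3/2) (C(P) = (P² - 11*P^(3/2)) + 4 = 4 + P² - 11*P^(3/2))
S(-22) - 77*C(23) = -20 - 77*(4 + 23² - 253*√23) = -20 - 77*(4 + 529 - 253*√23) = -20 - 77*(533 - 253*√23) = -20 + (-41041 + 19481*√23) = -41061 + 19481*√23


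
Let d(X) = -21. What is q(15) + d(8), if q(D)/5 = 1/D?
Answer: -62/3 ≈ -20.667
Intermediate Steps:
q(D) = 5/D
q(15) + d(8) = 5/15 - 21 = 5*(1/15) - 21 = 1/3 - 21 = -62/3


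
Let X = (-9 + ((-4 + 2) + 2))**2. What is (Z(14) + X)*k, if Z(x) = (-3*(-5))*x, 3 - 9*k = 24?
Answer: -679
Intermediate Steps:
k = -7/3 (k = 1/3 - 1/9*24 = 1/3 - 8/3 = -7/3 ≈ -2.3333)
Z(x) = 15*x
X = 81 (X = (-9 + (-2 + 2))**2 = (-9 + 0)**2 = (-9)**2 = 81)
(Z(14) + X)*k = (15*14 + 81)*(-7/3) = (210 + 81)*(-7/3) = 291*(-7/3) = -679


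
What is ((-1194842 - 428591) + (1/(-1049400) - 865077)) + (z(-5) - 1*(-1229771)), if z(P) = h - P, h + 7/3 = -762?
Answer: -1321717551001/1049400 ≈ -1.2595e+6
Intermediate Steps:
h = -2293/3 (h = -7/3 - 762 = -2293/3 ≈ -764.33)
z(P) = -2293/3 - P
((-1194842 - 428591) + (1/(-1049400) - 865077)) + (z(-5) - 1*(-1229771)) = ((-1194842 - 428591) + (1/(-1049400) - 865077)) + ((-2293/3 - 1*(-5)) - 1*(-1229771)) = (-1623433 + (-1/1049400 - 865077)) + ((-2293/3 + 5) + 1229771) = (-1623433 - 907811803801/1049400) + (-2278/3 + 1229771) = -2611442394001/1049400 + 3687035/3 = -1321717551001/1049400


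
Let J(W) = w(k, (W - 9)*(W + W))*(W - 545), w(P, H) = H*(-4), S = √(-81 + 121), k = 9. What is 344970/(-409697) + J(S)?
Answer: 72630739190/409697 - 79120*√10 ≈ -72920.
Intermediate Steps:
S = 2*√10 (S = √40 = 2*√10 ≈ 6.3246)
w(P, H) = -4*H
J(W) = -8*W*(-545 + W)*(-9 + W) (J(W) = (-4*(W - 9)*(W + W))*(W - 545) = (-4*(-9 + W)*2*W)*(-545 + W) = (-8*W*(-9 + W))*(-545 + W) = -8*W*(-545 + W)*(-9 + W))
344970/(-409697) + J(S) = 344970/(-409697) - 8*2*√10*(-545 + 2*√10)*(-9 + 2*√10) = 344970*(-1/409697) - 16*√10*(-545 + 2*√10)*(-9 + 2*√10) = -344970/409697 - 16*√10*(-545 + 2*√10)*(-9 + 2*√10)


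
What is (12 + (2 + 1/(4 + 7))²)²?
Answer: 3924361/14641 ≈ 268.04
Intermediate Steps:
(12 + (2 + 1/(4 + 7))²)² = (12 + (2 + 1/11)²)² = (12 + (23/11)²)² = (12 + 529/121)² = (1981/121)² = 3924361/14641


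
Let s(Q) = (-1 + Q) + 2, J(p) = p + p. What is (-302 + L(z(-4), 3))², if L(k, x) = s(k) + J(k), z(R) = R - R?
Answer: 90601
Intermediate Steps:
z(R) = 0
J(p) = 2*p
s(Q) = 1 + Q
L(k, x) = 1 + 3*k (L(k, x) = (1 + k) + 2*k = 1 + 3*k)
(-302 + L(z(-4), 3))² = (-302 + (1 + 3*0))² = (-302 + (1 + 0))² = (-302 + 1)² = (-301)² = 90601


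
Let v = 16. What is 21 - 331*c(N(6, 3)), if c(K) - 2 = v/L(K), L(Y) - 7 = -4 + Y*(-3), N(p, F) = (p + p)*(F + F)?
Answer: -131237/213 ≈ -616.14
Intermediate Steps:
N(p, F) = 4*F*p (N(p, F) = (2*p)*(2*F) = 4*F*p)
L(Y) = 3 - 3*Y (L(Y) = 7 + (-4 + Y*(-3)) = 7 + (-4 - 3*Y) = 3 - 3*Y)
c(K) = 2 + 16/(3 - 3*K)
21 - 331*c(N(6, 3)) = 21 - 662*(-11 + 3*(4*3*6))/(3*(-1 + 4*3*6)) = 21 - 662*(-11 + 3*72)/(3*(-1 + 72)) = 21 - 662*(-11 + 216)/(3*71) = 21 - 662*205/(3*71) = 21 - 331*410/213 = 21 - 135710/213 = -131237/213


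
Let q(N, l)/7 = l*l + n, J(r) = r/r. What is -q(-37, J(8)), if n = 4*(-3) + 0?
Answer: 77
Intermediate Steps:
J(r) = 1
n = -12 (n = -12 + 0 = -12)
q(N, l) = -84 + 7*l² (q(N, l) = 7*(l*l - 12) = 7*(l² - 12) = 7*(-12 + l²) = -84 + 7*l²)
-q(-37, J(8)) = -(-84 + 7*1²) = -(-84 + 7*1) = -(-84 + 7) = -1*(-77) = 77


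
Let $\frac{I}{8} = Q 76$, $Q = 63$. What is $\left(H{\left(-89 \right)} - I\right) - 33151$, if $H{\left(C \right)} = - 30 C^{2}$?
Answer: $-309085$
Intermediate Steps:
$I = 38304$ ($I = 8 \cdot 63 \cdot 76 = 8 \cdot 4788 = 38304$)
$\left(H{\left(-89 \right)} - I\right) - 33151 = \left(- 30 \left(-89\right)^{2} - 38304\right) - 33151 = \left(\left(-30\right) 7921 - 38304\right) - 33151 = \left(-237630 - 38304\right) - 33151 = -275934 - 33151 = -309085$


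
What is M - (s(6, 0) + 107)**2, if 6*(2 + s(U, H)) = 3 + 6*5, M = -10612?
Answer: -91289/4 ≈ -22822.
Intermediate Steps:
s(U, H) = 7/2 (s(U, H) = -2 + (3 + 6*5)/6 = -2 + (3 + 30)/6 = -2 + (1/6)*33 = -2 + 11/2 = 7/2)
M - (s(6, 0) + 107)**2 = -10612 - (7/2 + 107)**2 = -10612 - (221/2)**2 = -10612 - 1*48841/4 = -10612 - 48841/4 = -91289/4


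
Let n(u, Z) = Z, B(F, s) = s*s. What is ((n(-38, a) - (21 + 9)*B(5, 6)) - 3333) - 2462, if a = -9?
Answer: -6884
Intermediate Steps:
B(F, s) = s²
((n(-38, a) - (21 + 9)*B(5, 6)) - 3333) - 2462 = ((-9 - (21 + 9)*6²) - 3333) - 2462 = ((-9 - 30*36) - 3333) - 2462 = ((-9 - 1*1080) - 3333) - 2462 = ((-9 - 1080) - 3333) - 2462 = (-1089 - 3333) - 2462 = -4422 - 2462 = -6884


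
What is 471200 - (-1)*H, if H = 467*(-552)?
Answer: 213416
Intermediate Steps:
H = -257784
471200 - (-1)*H = 471200 - (-1)*(-257784) = 471200 - 1*257784 = 471200 - 257784 = 213416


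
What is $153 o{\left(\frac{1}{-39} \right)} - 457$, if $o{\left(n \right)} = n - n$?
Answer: $-457$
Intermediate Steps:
$o{\left(n \right)} = 0$
$153 o{\left(\frac{1}{-39} \right)} - 457 = 153 \cdot 0 - 457 = 0 - 457 = -457$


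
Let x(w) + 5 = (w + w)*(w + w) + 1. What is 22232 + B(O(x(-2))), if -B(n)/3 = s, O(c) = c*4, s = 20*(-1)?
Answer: 22292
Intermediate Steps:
x(w) = -4 + 4*w² (x(w) = -5 + ((w + w)*(w + w) + 1) = -5 + ((2*w)*(2*w) + 1) = -5 + (4*w² + 1) = -5 + (1 + 4*w²) = -4 + 4*w²)
s = -20
O(c) = 4*c
B(n) = 60 (B(n) = -3*(-20) = 60)
22232 + B(O(x(-2))) = 22232 + 60 = 22292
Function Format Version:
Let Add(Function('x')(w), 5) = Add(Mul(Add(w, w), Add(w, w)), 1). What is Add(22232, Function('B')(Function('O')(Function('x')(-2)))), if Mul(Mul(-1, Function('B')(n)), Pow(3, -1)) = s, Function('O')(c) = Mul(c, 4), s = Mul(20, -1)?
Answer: 22292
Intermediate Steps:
Function('x')(w) = Add(-4, Mul(4, Pow(w, 2))) (Function('x')(w) = Add(-5, Add(Mul(Add(w, w), Add(w, w)), 1)) = Add(-5, Add(Mul(Mul(2, w), Mul(2, w)), 1)) = Add(-5, Add(Mul(4, Pow(w, 2)), 1)) = Add(-5, Add(1, Mul(4, Pow(w, 2)))) = Add(-4, Mul(4, Pow(w, 2))))
s = -20
Function('O')(c) = Mul(4, c)
Function('B')(n) = 60 (Function('B')(n) = Mul(-3, -20) = 60)
Add(22232, Function('B')(Function('O')(Function('x')(-2)))) = Add(22232, 60) = 22292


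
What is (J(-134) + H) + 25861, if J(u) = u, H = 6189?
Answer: 31916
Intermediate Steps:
(J(-134) + H) + 25861 = (-134 + 6189) + 25861 = 6055 + 25861 = 31916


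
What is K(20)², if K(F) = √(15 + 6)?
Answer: 21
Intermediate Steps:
K(F) = √21
K(20)² = (√21)² = 21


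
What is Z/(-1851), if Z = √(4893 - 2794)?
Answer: -√2099/1851 ≈ -0.024751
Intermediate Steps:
Z = √2099 ≈ 45.815
Z/(-1851) = √2099/(-1851) = √2099*(-1/1851) = -√2099/1851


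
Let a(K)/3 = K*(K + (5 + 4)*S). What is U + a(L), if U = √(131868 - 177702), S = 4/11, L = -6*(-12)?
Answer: 178848/11 + I*√45834 ≈ 16259.0 + 214.09*I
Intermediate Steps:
L = 72
S = 4/11 (S = 4*(1/11) = 4/11 ≈ 0.36364)
a(K) = 3*K*(36/11 + K) (a(K) = 3*(K*(K + (5 + 4)*(4/11))) = 3*(K*(K + 9*(4/11))) = 3*(K*(K + 36/11)) = 3*(K*(36/11 + K)) = 3*K*(36/11 + K))
U = I*√45834 (U = √(-45834) = I*√45834 ≈ 214.09*I)
U + a(L) = I*√45834 + (3/11)*72*(36 + 11*72) = I*√45834 + (3/11)*72*(36 + 792) = I*√45834 + (3/11)*72*828 = I*√45834 + 178848/11 = 178848/11 + I*√45834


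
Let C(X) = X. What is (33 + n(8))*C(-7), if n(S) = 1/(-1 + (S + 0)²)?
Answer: -2080/9 ≈ -231.11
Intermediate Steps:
n(S) = 1/(-1 + S²)
(33 + n(8))*C(-7) = (33 + 1/(-1 + 8²))*(-7) = (33 + 1/(-1 + 64))*(-7) = (33 + 1/63)*(-7) = (2080/63)*(-7) = -2080/9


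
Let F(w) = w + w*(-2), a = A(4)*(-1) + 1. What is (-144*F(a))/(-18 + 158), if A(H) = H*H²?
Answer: -324/5 ≈ -64.800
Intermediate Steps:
A(H) = H³
a = -63 (a = 4³*(-1) + 1 = 64*(-1) + 1 = -64 + 1 = -63)
F(w) = -w (F(w) = w - 2*w = -w)
(-144*F(a))/(-18 + 158) = (-(-144)*(-63))/(-18 + 158) = -144*63/140 = -9072*1/140 = -324/5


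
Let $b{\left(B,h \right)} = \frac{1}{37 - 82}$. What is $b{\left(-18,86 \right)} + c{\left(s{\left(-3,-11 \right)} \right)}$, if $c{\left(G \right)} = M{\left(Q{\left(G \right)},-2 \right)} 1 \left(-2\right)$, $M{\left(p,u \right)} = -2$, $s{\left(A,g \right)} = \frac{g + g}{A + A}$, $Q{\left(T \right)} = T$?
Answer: $\frac{179}{45} \approx 3.9778$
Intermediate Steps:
$s{\left(A,g \right)} = \frac{g}{A}$ ($s{\left(A,g \right)} = \frac{2 g}{2 A} = 2 g \frac{1}{2 A} = \frac{g}{A}$)
$b{\left(B,h \right)} = - \frac{1}{45}$ ($b{\left(B,h \right)} = \frac{1}{-45} = - \frac{1}{45}$)
$c{\left(G \right)} = 4$ ($c{\left(G \right)} = \left(-2\right) 1 \left(-2\right) = \left(-2\right) \left(-2\right) = 4$)
$b{\left(-18,86 \right)} + c{\left(s{\left(-3,-11 \right)} \right)} = - \frac{1}{45} + 4 = \frac{179}{45}$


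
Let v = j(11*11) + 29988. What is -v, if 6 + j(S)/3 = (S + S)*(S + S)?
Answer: -205662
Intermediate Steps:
j(S) = -18 + 12*S² (j(S) = -18 + 3*((S + S)*(S + S)) = -18 + 3*((2*S)*(2*S)) = -18 + 3*(4*S²) = -18 + 12*S²)
v = 205662 (v = (-18 + 12*(11*11)²) + 29988 = (-18 + 12*121²) + 29988 = (-18 + 12*14641) + 29988 = (-18 + 175692) + 29988 = 175674 + 29988 = 205662)
-v = -1*205662 = -205662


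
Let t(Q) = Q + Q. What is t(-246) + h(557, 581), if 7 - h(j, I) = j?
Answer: -1042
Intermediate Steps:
h(j, I) = 7 - j
t(Q) = 2*Q
t(-246) + h(557, 581) = 2*(-246) + (7 - 1*557) = -492 + (7 - 557) = -492 - 550 = -1042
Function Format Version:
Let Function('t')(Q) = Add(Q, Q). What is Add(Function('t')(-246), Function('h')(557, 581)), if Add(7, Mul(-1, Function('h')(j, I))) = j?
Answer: -1042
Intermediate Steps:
Function('h')(j, I) = Add(7, Mul(-1, j))
Function('t')(Q) = Mul(2, Q)
Add(Function('t')(-246), Function('h')(557, 581)) = Add(Mul(2, -246), Add(7, Mul(-1, 557))) = Add(-492, Add(7, -557)) = Add(-492, -550) = -1042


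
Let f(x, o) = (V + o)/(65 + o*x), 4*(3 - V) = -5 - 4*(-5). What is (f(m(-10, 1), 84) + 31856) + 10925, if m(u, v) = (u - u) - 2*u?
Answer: 298611713/6980 ≈ 42781.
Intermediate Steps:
V = -¾ (V = 3 - (-5 - 4*(-5))/4 = 3 - (-5 + 20)/4 = 3 - ¼*15 = 3 - 15/4 = -¾ ≈ -0.75000)
m(u, v) = -2*u (m(u, v) = 0 - 2*u = -2*u)
f(x, o) = (-¾ + o)/(65 + o*x)
(f(m(-10, 1), 84) + 31856) + 10925 = ((-¾ + 84)/(65 + 84*(-2*(-10))) + 31856) + 10925 = ((333/4)/(65 + 84*20) + 31856) + 10925 = ((333/4)/(65 + 1680) + 31856) + 10925 = ((333/4)/1745 + 31856) + 10925 = ((1/1745)*(333/4) + 31856) + 10925 = (333/6980 + 31856) + 10925 = 222355213/6980 + 10925 = 298611713/6980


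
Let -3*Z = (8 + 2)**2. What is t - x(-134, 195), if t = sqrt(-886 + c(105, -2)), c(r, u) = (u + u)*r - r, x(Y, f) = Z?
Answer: 100/3 + I*sqrt(1411) ≈ 33.333 + 37.563*I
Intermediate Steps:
Z = -100/3 (Z = -(8 + 2)**2/3 = -1/3*10**2 = -1/3*100 = -100/3 ≈ -33.333)
x(Y, f) = -100/3
c(r, u) = -r + 2*r*u (c(r, u) = (2*u)*r - r = 2*r*u - r = -r + 2*r*u)
t = I*sqrt(1411) (t = sqrt(-886 + 105*(-1 + 2*(-2))) = sqrt(-886 + 105*(-1 - 4)) = sqrt(-886 + 105*(-5)) = sqrt(-886 - 525) = sqrt(-1411) = I*sqrt(1411) ≈ 37.563*I)
t - x(-134, 195) = I*sqrt(1411) - 1*(-100/3) = I*sqrt(1411) + 100/3 = 100/3 + I*sqrt(1411)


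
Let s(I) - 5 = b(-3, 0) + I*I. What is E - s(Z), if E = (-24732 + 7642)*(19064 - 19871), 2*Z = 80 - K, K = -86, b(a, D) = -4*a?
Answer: 13784724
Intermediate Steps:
Z = 83 (Z = (80 - 1*(-86))/2 = (80 + 86)/2 = (1/2)*166 = 83)
s(I) = 17 + I**2 (s(I) = 5 + (-4*(-3) + I*I) = 5 + (12 + I**2) = 17 + I**2)
E = 13791630 (E = -17090*(-807) = 13791630)
E - s(Z) = 13791630 - (17 + 83**2) = 13791630 - (17 + 6889) = 13791630 - 1*6906 = 13791630 - 6906 = 13784724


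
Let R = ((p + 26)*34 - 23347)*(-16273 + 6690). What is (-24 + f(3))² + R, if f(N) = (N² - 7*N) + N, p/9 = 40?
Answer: 97968098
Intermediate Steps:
p = 360 (p = 9*40 = 360)
f(N) = N² - 6*N
R = 97967009 (R = ((360 + 26)*34 - 23347)*(-16273 + 6690) = (386*34 - 23347)*(-9583) = (13124 - 23347)*(-9583) = -10223*(-9583) = 97967009)
(-24 + f(3))² + R = (-24 + 3*(-6 + 3))² + 97967009 = (-24 + 3*(-3))² + 97967009 = (-24 - 9)² + 97967009 = (-33)² + 97967009 = 1089 + 97967009 = 97968098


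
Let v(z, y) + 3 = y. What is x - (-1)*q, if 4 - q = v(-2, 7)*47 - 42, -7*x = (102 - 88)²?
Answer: -170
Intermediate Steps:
x = -28 (x = -(102 - 88)²/7 = -⅐*14² = -⅐*196 = -28)
v(z, y) = -3 + y
q = -142 (q = 4 - ((-3 + 7)*47 - 42) = 4 - (4*47 - 42) = 4 - (188 - 42) = 4 - 1*146 = 4 - 146 = -142)
x - (-1)*q = -28 - (-1)*(-142) = -28 - 1*142 = -28 - 142 = -170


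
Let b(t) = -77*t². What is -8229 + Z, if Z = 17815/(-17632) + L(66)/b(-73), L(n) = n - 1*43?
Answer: -59544055179355/7234991456 ≈ -8230.0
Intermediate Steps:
L(n) = -43 + n (L(n) = n - 43 = -43 + n)
Z = -7310487931/7234991456 (Z = 17815/(-17632) + (-43 + 66)/((-77*(-73)²)) = 17815*(-1/17632) + 23/((-77*5329)) = -17815/17632 + 23/(-410333) = -17815/17632 + 23*(-1/410333) = -17815/17632 - 23/410333 = -7310487931/7234991456 ≈ -1.0104)
-8229 + Z = -8229 - 7310487931/7234991456 = -59544055179355/7234991456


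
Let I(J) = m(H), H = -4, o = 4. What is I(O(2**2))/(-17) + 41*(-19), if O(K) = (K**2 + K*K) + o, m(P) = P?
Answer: -13239/17 ≈ -778.76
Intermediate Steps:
O(K) = 4 + 2*K**2 (O(K) = (K**2 + K*K) + 4 = (K**2 + K**2) + 4 = 2*K**2 + 4 = 4 + 2*K**2)
I(J) = -4
I(O(2**2))/(-17) + 41*(-19) = -4/(-17) + 41*(-19) = -4*(-1/17) - 779 = 4/17 - 779 = -13239/17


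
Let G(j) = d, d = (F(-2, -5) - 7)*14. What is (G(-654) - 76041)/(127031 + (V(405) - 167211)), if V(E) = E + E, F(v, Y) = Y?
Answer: 76209/39370 ≈ 1.9357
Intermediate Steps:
V(E) = 2*E
d = -168 (d = (-5 - 7)*14 = -12*14 = -168)
G(j) = -168
(G(-654) - 76041)/(127031 + (V(405) - 167211)) = (-168 - 76041)/(127031 + (2*405 - 167211)) = -76209/(127031 + (810 - 167211)) = -76209/(127031 - 166401) = -76209/(-39370) = -76209*(-1/39370) = 76209/39370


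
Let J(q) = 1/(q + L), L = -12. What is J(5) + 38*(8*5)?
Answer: 10639/7 ≈ 1519.9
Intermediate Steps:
J(q) = 1/(-12 + q) (J(q) = 1/(q - 12) = 1/(-12 + q))
J(5) + 38*(8*5) = 1/(-12 + 5) + 38*(8*5) = 1/(-7) + 38*40 = -⅐ + 1520 = 10639/7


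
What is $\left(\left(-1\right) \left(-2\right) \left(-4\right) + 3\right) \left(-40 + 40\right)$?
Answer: $0$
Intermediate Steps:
$\left(\left(-1\right) \left(-2\right) \left(-4\right) + 3\right) \left(-40 + 40\right) = \left(2 \left(-4\right) + 3\right) 0 = \left(-8 + 3\right) 0 = \left(-5\right) 0 = 0$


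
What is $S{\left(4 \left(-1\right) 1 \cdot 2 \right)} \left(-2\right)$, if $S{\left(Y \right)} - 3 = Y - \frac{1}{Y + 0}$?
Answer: $\frac{39}{4} \approx 9.75$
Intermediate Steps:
$S{\left(Y \right)} = 3 + Y - \frac{1}{Y}$ ($S{\left(Y \right)} = 3 + \left(Y - \frac{1}{Y + 0}\right) = 3 + \left(Y - \frac{1}{Y}\right) = 3 + Y - \frac{1}{Y}$)
$S{\left(4 \left(-1\right) 1 \cdot 2 \right)} \left(-2\right) = \left(3 + 4 \left(-1\right) 1 \cdot 2 - \frac{1}{4 \left(-1\right) 1 \cdot 2}\right) \left(-2\right) = \left(3 + 4 \left(\left(-1\right) 2\right) - \frac{1}{4 \left(\left(-1\right) 2\right)}\right) \left(-2\right) = \left(3 + 4 \left(-2\right) - \frac{1}{4 \left(-2\right)}\right) \left(-2\right) = \left(3 - 8 - \frac{1}{-8}\right) \left(-2\right) = \left(3 - 8 - - \frac{1}{8}\right) \left(-2\right) = \left(3 - 8 + \frac{1}{8}\right) \left(-2\right) = \left(- \frac{39}{8}\right) \left(-2\right) = \frac{39}{4}$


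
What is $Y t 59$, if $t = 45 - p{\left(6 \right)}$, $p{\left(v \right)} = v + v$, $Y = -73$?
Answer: $-142131$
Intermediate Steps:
$p{\left(v \right)} = 2 v$
$t = 33$ ($t = 45 - 2 \cdot 6 = 45 - 12 = 33$)
$Y t 59 = \left(-73\right) 33 \cdot 59 = \left(-2409\right) 59 = -142131$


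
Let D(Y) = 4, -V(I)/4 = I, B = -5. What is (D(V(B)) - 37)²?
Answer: 1089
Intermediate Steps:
V(I) = -4*I
(D(V(B)) - 37)² = (4 - 37)² = (-33)² = 1089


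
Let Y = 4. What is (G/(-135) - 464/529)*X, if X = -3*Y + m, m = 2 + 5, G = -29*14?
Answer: -152134/14283 ≈ -10.651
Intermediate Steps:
G = -406
m = 7
X = -5 (X = -3*4 + 7 = -12 + 7 = -5)
(G/(-135) - 464/529)*X = (-406/(-135) - 464/529)*(-5) = (-406*(-1/135) - 464*1/529)*(-5) = (406/135 - 464/529)*(-5) = (152134/71415)*(-5) = -152134/14283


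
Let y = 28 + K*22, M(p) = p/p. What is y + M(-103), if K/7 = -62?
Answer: -9519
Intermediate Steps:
M(p) = 1
K = -434 (K = 7*(-62) = -434)
y = -9520 (y = 28 - 434*22 = 28 - 9548 = -9520)
y + M(-103) = -9520 + 1 = -9519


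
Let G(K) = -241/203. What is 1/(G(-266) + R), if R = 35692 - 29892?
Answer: 203/1177159 ≈ 0.00017245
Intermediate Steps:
G(K) = -241/203 (G(K) = -241*1/203 = -241/203)
R = 5800
1/(G(-266) + R) = 1/(-241/203 + 5800) = 1/(1177159/203) = 203/1177159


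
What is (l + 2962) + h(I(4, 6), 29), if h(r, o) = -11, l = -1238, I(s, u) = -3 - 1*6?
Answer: 1713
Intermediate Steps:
I(s, u) = -9 (I(s, u) = -3 - 6 = -9)
(l + 2962) + h(I(4, 6), 29) = (-1238 + 2962) - 11 = 1724 - 11 = 1713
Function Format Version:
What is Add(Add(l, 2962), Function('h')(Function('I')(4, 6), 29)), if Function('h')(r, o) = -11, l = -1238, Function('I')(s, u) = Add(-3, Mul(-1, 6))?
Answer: 1713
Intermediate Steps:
Function('I')(s, u) = -9 (Function('I')(s, u) = Add(-3, -6) = -9)
Add(Add(l, 2962), Function('h')(Function('I')(4, 6), 29)) = Add(Add(-1238, 2962), -11) = Add(1724, -11) = 1713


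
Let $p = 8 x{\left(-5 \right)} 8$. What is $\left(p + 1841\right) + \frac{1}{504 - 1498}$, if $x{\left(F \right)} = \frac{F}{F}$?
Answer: $\frac{1893569}{994} \approx 1905.0$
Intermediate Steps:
$x{\left(F \right)} = 1$
$p = 64$ ($p = 8 \cdot 1 \cdot 8 = 8 \cdot 8 = 64$)
$\left(p + 1841\right) + \frac{1}{504 - 1498} = \left(64 + 1841\right) + \frac{1}{504 - 1498} = 1905 + \frac{1}{-994} = 1905 - \frac{1}{994} = \frac{1893569}{994}$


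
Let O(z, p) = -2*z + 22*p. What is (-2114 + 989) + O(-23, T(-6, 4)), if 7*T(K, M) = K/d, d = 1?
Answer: -7685/7 ≈ -1097.9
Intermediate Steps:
T(K, M) = K/7 (T(K, M) = (K/1)/7 = (K*1)/7 = K/7)
(-2114 + 989) + O(-23, T(-6, 4)) = (-2114 + 989) + (-2*(-23) + 22*((⅐)*(-6))) = -1125 + (46 + 22*(-6/7)) = -1125 + (46 - 132/7) = -1125 + 190/7 = -7685/7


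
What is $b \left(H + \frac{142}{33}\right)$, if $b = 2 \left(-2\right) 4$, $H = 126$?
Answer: $- \frac{68800}{33} \approx -2084.8$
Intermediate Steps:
$b = -16$ ($b = \left(-4\right) 4 = -16$)
$b \left(H + \frac{142}{33}\right) = - 16 \left(126 + \frac{142}{33}\right) = \left(-16\right) \frac{4300}{33} = - \frac{68800}{33}$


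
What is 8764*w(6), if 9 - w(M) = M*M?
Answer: -236628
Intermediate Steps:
w(M) = 9 - M² (w(M) = 9 - M*M = 9 - M²)
8764*w(6) = 8764*(9 - 1*6²) = 8764*(9 - 1*36) = 8764*(9 - 36) = 8764*(-27) = -236628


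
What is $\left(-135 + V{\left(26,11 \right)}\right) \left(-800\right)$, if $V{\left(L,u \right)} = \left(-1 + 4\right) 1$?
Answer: $105600$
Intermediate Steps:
$V{\left(L,u \right)} = 3$ ($V{\left(L,u \right)} = 3 \cdot 1 = 3$)
$\left(-135 + V{\left(26,11 \right)}\right) \left(-800\right) = \left(-135 + 3\right) \left(-800\right) = \left(-132\right) \left(-800\right) = 105600$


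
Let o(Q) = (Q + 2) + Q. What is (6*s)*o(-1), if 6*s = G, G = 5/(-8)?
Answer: 0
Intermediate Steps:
o(Q) = 2 + 2*Q (o(Q) = (2 + Q) + Q = 2 + 2*Q)
G = -5/8 (G = 5*(-1/8) = -5/8 ≈ -0.62500)
s = -5/48 (s = (1/6)*(-5/8) = -5/48 ≈ -0.10417)
(6*s)*o(-1) = (6*(-5/48))*(2 + 2*(-1)) = -5*(2 - 2)/8 = -5/8*0 = 0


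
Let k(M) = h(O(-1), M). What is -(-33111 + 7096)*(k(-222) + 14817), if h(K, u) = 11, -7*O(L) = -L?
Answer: 385750420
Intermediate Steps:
O(L) = L/7 (O(L) = -(-1)*L/7 = L/7)
k(M) = 11
-(-33111 + 7096)*(k(-222) + 14817) = -(-33111 + 7096)*(11 + 14817) = -(-26015)*14828 = -1*(-385750420) = 385750420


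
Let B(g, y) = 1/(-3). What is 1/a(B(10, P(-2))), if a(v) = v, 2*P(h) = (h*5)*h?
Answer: -3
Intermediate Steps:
P(h) = 5*h²/2 (P(h) = ((h*5)*h)/2 = ((5*h)*h)/2 = (5*h²)/2 = 5*h²/2)
B(g, y) = -⅓
1/a(B(10, P(-2))) = 1/(-⅓) = -3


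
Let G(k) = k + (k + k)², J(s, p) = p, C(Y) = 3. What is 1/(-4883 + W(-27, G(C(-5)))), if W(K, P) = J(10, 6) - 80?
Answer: -1/4957 ≈ -0.00020173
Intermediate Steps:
G(k) = k + 4*k² (G(k) = k + (2*k)² = k + 4*k²)
W(K, P) = -74 (W(K, P) = 6 - 80 = -74)
1/(-4883 + W(-27, G(C(-5)))) = 1/(-4883 - 74) = 1/(-4957) = -1/4957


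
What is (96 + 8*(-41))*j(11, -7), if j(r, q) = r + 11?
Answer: -5104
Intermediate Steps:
j(r, q) = 11 + r
(96 + 8*(-41))*j(11, -7) = (96 + 8*(-41))*(11 + 11) = (96 - 328)*22 = -232*22 = -5104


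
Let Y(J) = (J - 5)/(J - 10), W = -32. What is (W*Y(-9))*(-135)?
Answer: 60480/19 ≈ 3183.2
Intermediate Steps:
Y(J) = (-5 + J)/(-10 + J)
(W*Y(-9))*(-135) = -32*(-5 - 9)/(-10 - 9)*(-135) = -32*(-14)/(-19)*(-135) = -(-32)*(-14)/19*(-135) = -32*14/19*(-135) = -448/19*(-135) = 60480/19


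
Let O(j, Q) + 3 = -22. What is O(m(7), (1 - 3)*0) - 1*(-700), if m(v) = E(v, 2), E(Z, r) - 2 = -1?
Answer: 675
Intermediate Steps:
E(Z, r) = 1 (E(Z, r) = 2 - 1 = 1)
m(v) = 1
O(j, Q) = -25 (O(j, Q) = -3 - 22 = -25)
O(m(7), (1 - 3)*0) - 1*(-700) = -25 - 1*(-700) = -25 + 700 = 675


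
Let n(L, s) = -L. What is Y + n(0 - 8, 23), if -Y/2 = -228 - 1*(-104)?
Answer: 256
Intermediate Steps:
Y = 248 (Y = -2*(-228 - 1*(-104)) = -2*(-228 + 104) = -2*(-124) = 248)
Y + n(0 - 8, 23) = 248 - (0 - 8) = 248 - 1*(-8) = 248 + 8 = 256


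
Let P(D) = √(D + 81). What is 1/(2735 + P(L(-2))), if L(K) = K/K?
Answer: 2735/7480143 - √82/7480143 ≈ 0.00036442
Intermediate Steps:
L(K) = 1
P(D) = √(81 + D)
1/(2735 + P(L(-2))) = 1/(2735 + √(81 + 1)) = 1/(2735 + √82)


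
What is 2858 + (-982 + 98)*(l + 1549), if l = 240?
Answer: -1578618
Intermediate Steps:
2858 + (-982 + 98)*(l + 1549) = 2858 + (-982 + 98)*(240 + 1549) = 2858 - 884*1789 = 2858 - 1581476 = -1578618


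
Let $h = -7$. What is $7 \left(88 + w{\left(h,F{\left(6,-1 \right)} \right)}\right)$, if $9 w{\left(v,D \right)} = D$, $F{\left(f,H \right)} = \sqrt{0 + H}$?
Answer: $616 + \frac{7 i}{9} \approx 616.0 + 0.77778 i$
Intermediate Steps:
$F{\left(f,H \right)} = \sqrt{H}$
$w{\left(v,D \right)} = \frac{D}{9}$
$7 \left(88 + w{\left(h,F{\left(6,-1 \right)} \right)}\right) = 7 \left(88 + \frac{\sqrt{-1}}{9}\right) = 7 \left(88 + \frac{i}{9}\right) = 616 + \frac{7 i}{9}$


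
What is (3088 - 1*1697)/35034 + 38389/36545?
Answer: 1395754321/1280317530 ≈ 1.0902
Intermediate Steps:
(3088 - 1*1697)/35034 + 38389/36545 = (3088 - 1697)*(1/35034) + 38389*(1/36545) = 1391*(1/35034) + 38389/36545 = 1391/35034 + 38389/36545 = 1395754321/1280317530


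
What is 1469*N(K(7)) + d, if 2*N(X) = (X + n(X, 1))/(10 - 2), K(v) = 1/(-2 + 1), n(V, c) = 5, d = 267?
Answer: 2537/4 ≈ 634.25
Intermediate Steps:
K(v) = -1 (K(v) = 1/(-1) = -1)
N(X) = 5/16 + X/16 (N(X) = ((X + 5)/(10 - 2))/2 = ((5 + X)/8)/2 = ((5 + X)*(⅛))/2 = (5/8 + X/8)/2 = 5/16 + X/16)
1469*N(K(7)) + d = 1469*(5/16 + (1/16)*(-1)) + 267 = 1469*(5/16 - 1/16) + 267 = 1469*(¼) + 267 = 1469/4 + 267 = 2537/4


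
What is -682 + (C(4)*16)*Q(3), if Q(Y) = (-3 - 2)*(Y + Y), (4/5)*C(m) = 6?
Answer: -4282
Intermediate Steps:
C(m) = 15/2 (C(m) = (5/4)*6 = 15/2)
Q(Y) = -10*Y
-682 + (C(4)*16)*Q(3) = -682 + ((15/2)*16)*(-10*3) = -682 + 120*(-30) = -682 - 3600 = -4282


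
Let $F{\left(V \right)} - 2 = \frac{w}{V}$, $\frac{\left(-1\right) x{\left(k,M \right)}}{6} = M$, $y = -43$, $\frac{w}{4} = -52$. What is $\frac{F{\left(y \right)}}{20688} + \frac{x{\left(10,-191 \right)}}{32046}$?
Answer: $\frac{28580133}{791878024} \approx 0.036092$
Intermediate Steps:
$w = -208$ ($w = 4 \left(-52\right) = -208$)
$x{\left(k,M \right)} = - 6 M$
$F{\left(V \right)} = 2 - \frac{208}{V}$
$\frac{F{\left(y \right)}}{20688} + \frac{x{\left(10,-191 \right)}}{32046} = \frac{2 - \frac{208}{-43}}{20688} + \frac{\left(-6\right) \left(-191\right)}{32046} = \left(2 - - \frac{208}{43}\right) \frac{1}{20688} + 1146 \cdot \frac{1}{32046} = \left(2 + \frac{208}{43}\right) \frac{1}{20688} + \frac{191}{5341} = \frac{294}{43} \cdot \frac{1}{20688} + \frac{191}{5341} = \frac{49}{148264} + \frac{191}{5341} = \frac{28580133}{791878024}$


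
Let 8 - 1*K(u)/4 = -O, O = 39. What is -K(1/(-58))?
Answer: -188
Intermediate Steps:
K(u) = 188 (K(u) = 32 - (-4)*39 = 32 - 4*(-39) = 32 + 156 = 188)
-K(1/(-58)) = -1*188 = -188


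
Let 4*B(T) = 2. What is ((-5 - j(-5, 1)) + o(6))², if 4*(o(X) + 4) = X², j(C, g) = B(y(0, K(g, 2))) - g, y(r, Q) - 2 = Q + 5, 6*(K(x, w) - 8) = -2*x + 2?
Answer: ¼ ≈ 0.25000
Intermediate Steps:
K(x, w) = 25/3 - x/3 (K(x, w) = 8 + (-2*x + 2)/6 = 8 + (2 - 2*x)/6 = 8 + (⅓ - x/3) = 25/3 - x/3)
y(r, Q) = 7 + Q (y(r, Q) = 2 + (Q + 5) = 2 + (5 + Q) = 7 + Q)
B(T) = ½ (B(T) = (¼)*2 = ½)
j(C, g) = ½ - g
o(X) = -4 + X²/4
((-5 - j(-5, 1)) + o(6))² = ((-5 - (½ - 1*1)) + (-4 + (¼)*6²))² = ((-5 - (½ - 1)) + (-4 + (¼)*36))² = ((-5 - 1*(-½)) + (-4 + 9))² = ((-5 + ½) + 5)² = (-9/2 + 5)² = (½)² = ¼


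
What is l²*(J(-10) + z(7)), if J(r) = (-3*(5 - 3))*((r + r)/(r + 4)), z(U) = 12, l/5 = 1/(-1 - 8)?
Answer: -200/81 ≈ -2.4691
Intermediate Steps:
l = -5/9 (l = 5/(-1 - 8) = 5/(-9) = 5*(-⅑) = -5/9 ≈ -0.55556)
J(r) = -12*r/(4 + r) (J(r) = (-3*2)*((2*r)/(4 + r)) = -12*r/(4 + r))
l²*(J(-10) + z(7)) = (-5/9)²*(-12*(-10)/(4 - 10) + 12) = 25*(-12*(-10)/(-6) + 12)/81 = 25*(-12*(-10)*(-⅙) + 12)/81 = 25*(-20 + 12)/81 = (25/81)*(-8) = -200/81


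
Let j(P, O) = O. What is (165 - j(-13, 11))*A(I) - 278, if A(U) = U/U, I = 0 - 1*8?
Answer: -124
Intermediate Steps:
I = -8 (I = 0 - 8 = -8)
A(U) = 1
(165 - j(-13, 11))*A(I) - 278 = (165 - 1*11)*1 - 278 = (165 - 11)*1 - 278 = 154*1 - 278 = 154 - 278 = -124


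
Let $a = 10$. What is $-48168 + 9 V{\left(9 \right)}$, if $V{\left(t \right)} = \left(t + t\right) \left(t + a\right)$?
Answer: $-45090$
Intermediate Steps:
$V{\left(t \right)} = 2 t \left(10 + t\right)$ ($V{\left(t \right)} = \left(t + t\right) \left(t + 10\right) = 2 t \left(10 + t\right)$)
$-48168 + 9 V{\left(9 \right)} = -48168 + 9 \cdot 2 \cdot 9 \left(10 + 9\right) = -48168 + 9 \cdot 2 \cdot 9 \cdot 19 = -48168 + 9 \cdot 342 = -48168 + 3078 = -45090$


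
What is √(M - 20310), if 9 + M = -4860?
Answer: I*√25179 ≈ 158.68*I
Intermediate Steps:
M = -4869 (M = -9 - 4860 = -4869)
√(M - 20310) = √(-4869 - 20310) = √(-25179) = I*√25179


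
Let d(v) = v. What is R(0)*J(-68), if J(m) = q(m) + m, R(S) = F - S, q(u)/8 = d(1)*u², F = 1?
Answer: 36924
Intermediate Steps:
q(u) = 8*u² (q(u) = 8*(1*u²) = 8*u²)
R(S) = 1 - S
J(m) = m + 8*m² (J(m) = 8*m² + m = m + 8*m²)
R(0)*J(-68) = (1 - 1*0)*(-68*(1 + 8*(-68))) = (1 + 0)*(-68*(1 - 544)) = 1*(-68*(-543)) = 1*36924 = 36924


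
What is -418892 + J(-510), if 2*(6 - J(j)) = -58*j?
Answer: -433676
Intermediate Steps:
J(j) = 6 + 29*j (J(j) = 6 - (-29)*j = 6 + 29*j)
-418892 + J(-510) = -418892 + (6 + 29*(-510)) = -418892 + (6 - 14790) = -418892 - 14784 = -433676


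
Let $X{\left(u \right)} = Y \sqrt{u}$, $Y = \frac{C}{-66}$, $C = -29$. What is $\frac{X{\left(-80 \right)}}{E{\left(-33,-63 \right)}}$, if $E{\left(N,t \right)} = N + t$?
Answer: $- \frac{29 i \sqrt{5}}{1584} \approx - 0.040938 i$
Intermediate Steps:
$Y = \frac{29}{66}$ ($Y = - \frac{29}{-66} = \left(-29\right) \left(- \frac{1}{66}\right) = \frac{29}{66} \approx 0.43939$)
$X{\left(u \right)} = \frac{29 \sqrt{u}}{66}$
$\frac{X{\left(-80 \right)}}{E{\left(-33,-63 \right)}} = \frac{\frac{29}{66} \sqrt{-80}}{-33 - 63} = \frac{\frac{29}{66} \cdot 4 i \sqrt{5}}{-96} = \frac{58 i \sqrt{5}}{33} \left(- \frac{1}{96}\right) = - \frac{29 i \sqrt{5}}{1584}$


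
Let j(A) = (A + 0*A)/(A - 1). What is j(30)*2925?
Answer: 87750/29 ≈ 3025.9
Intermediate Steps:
j(A) = A/(-1 + A) (j(A) = (A + 0)/(-1 + A) = A/(-1 + A))
j(30)*2925 = (30/(-1 + 30))*2925 = (30/29)*2925 = 87750/29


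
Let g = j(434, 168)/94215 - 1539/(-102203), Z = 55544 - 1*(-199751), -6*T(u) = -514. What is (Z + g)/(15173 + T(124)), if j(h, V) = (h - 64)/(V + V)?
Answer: 82597196841590087/4936732093501824 ≈ 16.731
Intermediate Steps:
T(u) = 257/3 (T(u) = -⅙*(-514) = 257/3)
Z = 255295 (Z = 55544 + 199751 = 255295)
j(h, V) = (-64 + h)/(2*V) (j(h, V) = (-64 + h)/((2*V)) = (-64 + h)*(1/(2*V)) = (-64 + h)/(2*V))
g = 4875676847/323536269672 (g = ((½)*(-64 + 434)/168)/94215 - 1539/(-102203) = ((½)*(1/168)*370)*(1/94215) - 1539*(-1/102203) = (185/168)*(1/94215) + 1539/102203 = 37/3165624 + 1539/102203 = 4875676847/323536269672 ≈ 0.015070)
(Z + g)/(15173 + T(124)) = (255295 + 4875676847/323536269672)/(15173 + 257/3) = 82597196841590087/(323536269672*(45776/3)) = (82597196841590087/323536269672)*(3/45776) = 82597196841590087/4936732093501824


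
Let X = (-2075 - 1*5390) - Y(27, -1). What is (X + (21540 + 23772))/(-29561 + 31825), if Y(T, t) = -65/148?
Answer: 5601421/335072 ≈ 16.717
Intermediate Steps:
Y(T, t) = -65/148 (Y(T, t) = -65*1/148 = -65/148)
X = -1104755/148 (X = (-2075 - 1*5390) - 1*(-65/148) = (-2075 - 5390) + 65/148 = -7465 + 65/148 = -1104755/148 ≈ -7464.6)
(X + (21540 + 23772))/(-29561 + 31825) = (-1104755/148 + (21540 + 23772))/(-29561 + 31825) = (-1104755/148 + 45312)/2264 = (5601421/148)*(1/2264) = 5601421/335072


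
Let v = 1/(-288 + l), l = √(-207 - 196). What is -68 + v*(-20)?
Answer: -5661836/83347 + 20*I*√403/83347 ≈ -67.931 + 0.0048172*I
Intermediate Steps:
l = I*√403 (l = √(-403) = I*√403 ≈ 20.075*I)
v = 1/(-288 + I*√403) ≈ -0.0034554 - 0.00024086*I
-68 + v*(-20) = -68 + (-288/83347 - I*√403/83347)*(-20) = -68 + (5760/83347 + 20*I*√403/83347) = -5661836/83347 + 20*I*√403/83347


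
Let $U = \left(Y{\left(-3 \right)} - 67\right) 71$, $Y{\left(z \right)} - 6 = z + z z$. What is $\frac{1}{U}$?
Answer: $- \frac{1}{3905} \approx -0.00025608$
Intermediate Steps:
$Y{\left(z \right)} = 6 + z + z^{2}$ ($Y{\left(z \right)} = 6 + \left(z + z z\right) = 6 + \left(z + z^{2}\right) = 6 + z + z^{2}$)
$U = -3905$ ($U = \left(\left(6 - 3 + \left(-3\right)^{2}\right) - 67\right) 71 = \left(\left(6 - 3 + 9\right) - 67\right) 71 = \left(12 - 67\right) 71 = \left(-55\right) 71 = -3905$)
$\frac{1}{U} = \frac{1}{-3905} = - \frac{1}{3905}$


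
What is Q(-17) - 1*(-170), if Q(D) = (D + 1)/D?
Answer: 2906/17 ≈ 170.94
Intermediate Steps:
Q(D) = (1 + D)/D
Q(-17) - 1*(-170) = (1 - 17)/(-17) - 1*(-170) = -1/17*(-16) + 170 = 16/17 + 170 = 2906/17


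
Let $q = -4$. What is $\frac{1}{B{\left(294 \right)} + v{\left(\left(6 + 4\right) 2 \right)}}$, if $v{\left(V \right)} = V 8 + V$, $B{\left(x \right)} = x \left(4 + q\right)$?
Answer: $\frac{1}{180} \approx 0.0055556$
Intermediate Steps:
$B{\left(x \right)} = 0$ ($B{\left(x \right)} = x \left(4 - 4\right) = x 0 = 0$)
$v{\left(V \right)} = 9 V$ ($v{\left(V \right)} = 8 V + V = 9 V$)
$\frac{1}{B{\left(294 \right)} + v{\left(\left(6 + 4\right) 2 \right)}} = \frac{1}{0 + 9 \left(6 + 4\right) 2} = \frac{1}{0 + 9 \cdot 10 \cdot 2} = \frac{1}{0 + 9 \cdot 20} = \frac{1}{0 + 180} = \frac{1}{180}$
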